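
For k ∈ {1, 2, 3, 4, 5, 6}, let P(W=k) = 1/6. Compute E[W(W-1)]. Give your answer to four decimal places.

11.6667

E[W(W-1)] = Σ w(w-1)·P(W=w)
 = 0·1/6 + 2·1/6 + 6·1/6 + 12·1/6 + 20·1/6 + 30·1/6
 = 0 + 1/3 + 1 + 2 + 10/3 + 5
 = 35/3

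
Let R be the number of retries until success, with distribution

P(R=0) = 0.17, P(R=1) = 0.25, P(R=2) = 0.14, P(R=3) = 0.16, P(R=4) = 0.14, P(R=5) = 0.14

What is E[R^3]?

32.15

E[R^3] = Σ r^3·P(R=r)
 = 0·0.17 + 1·0.25 + 8·0.14 + 27·0.16 + 64·0.14 + 125·0.14
 = 0 + 0.25 + 1.12 + 4.32 + 8.96 + 17.5
 = 32.15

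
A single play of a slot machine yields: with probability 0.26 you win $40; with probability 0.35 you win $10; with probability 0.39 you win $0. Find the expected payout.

13.9

E[payout] = 40·0.26 + 10·0.35 + 0·0.39
 = 10.4 + 3.5 + 0
 = 13.9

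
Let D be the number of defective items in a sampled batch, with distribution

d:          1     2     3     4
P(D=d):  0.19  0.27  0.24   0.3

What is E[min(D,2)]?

1.81

E[min(D,2)] = Σ min(d,2)·P(D=d)
 = 1·0.19 + 2·0.27 + 2·0.24 + 2·0.3
 = 0.19 + 0.54 + 0.48 + 0.6
 = 1.81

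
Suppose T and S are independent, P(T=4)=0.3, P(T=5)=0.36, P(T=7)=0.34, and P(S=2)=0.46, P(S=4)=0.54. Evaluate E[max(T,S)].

E[max(T,S)] = Σ_t Σ_s max(t,s) · P(T=t)P(S=s)
 = 4·0.138 + 4·0.162 + 5·0.1656 + 5·0.1944 + 7·0.1564 + 7·0.1836
 = 0.552 + 0.648 + 0.828 + 0.972 + 1.0948 + 1.2852
 = 5.38

5.38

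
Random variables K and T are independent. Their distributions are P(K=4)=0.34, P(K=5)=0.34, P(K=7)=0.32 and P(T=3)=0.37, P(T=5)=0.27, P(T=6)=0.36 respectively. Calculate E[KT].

E[KT] = Σ_k Σ_t kt · P(K=k)P(T=t)
 = 12·0.1258 + 20·0.0918 + 24·0.1224 + 15·0.1258 + 25·0.0918 + 30·0.1224 + 21·0.1184 + 35·0.0864 + 42·0.1152
 = 1.5096 + 1.836 + 2.9376 + 1.887 + 2.295 + 3.672 + 2.4864 + 3.024 + 4.8384
 = 24.486

24.486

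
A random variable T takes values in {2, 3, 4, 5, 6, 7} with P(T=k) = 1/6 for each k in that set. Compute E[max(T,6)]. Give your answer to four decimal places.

E[max(T,6)] = Σ max(t,6)·P(T=t)
 = 6·1/6 + 6·1/6 + 6·1/6 + 6·1/6 + 6·1/6 + 7·1/6
 = 1 + 1 + 1 + 1 + 1 + 7/6
 = 37/6

6.1667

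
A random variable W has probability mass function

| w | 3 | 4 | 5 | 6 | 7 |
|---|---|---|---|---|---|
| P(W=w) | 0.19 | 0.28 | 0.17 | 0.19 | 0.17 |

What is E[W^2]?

25.61

E[W^2] = Σ w^2·P(W=w)
 = 9·0.19 + 16·0.28 + 25·0.17 + 36·0.19 + 49·0.17
 = 1.71 + 4.48 + 4.25 + 6.84 + 8.33
 = 25.61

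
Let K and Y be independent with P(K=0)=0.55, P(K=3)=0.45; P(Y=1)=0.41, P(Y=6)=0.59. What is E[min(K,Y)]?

E[min(K,Y)] = Σ_k Σ_y min(k,y) · P(K=k)P(Y=y)
 = 0·0.2255 + 0·0.3245 + 1·0.1845 + 3·0.2655
 = 0 + 0 + 0.1845 + 0.7965
 = 0.981

0.981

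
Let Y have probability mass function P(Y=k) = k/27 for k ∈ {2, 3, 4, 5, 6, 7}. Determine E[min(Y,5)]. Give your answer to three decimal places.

E[min(Y,5)] = Σ min(y,5)·P(Y=y)
 = 2·2/27 + 3·1/9 + 4·4/27 + 5·5/27 + 5·2/9 + 5·7/27
 = 4/27 + 1/3 + 16/27 + 25/27 + 10/9 + 35/27
 = 119/27

4.407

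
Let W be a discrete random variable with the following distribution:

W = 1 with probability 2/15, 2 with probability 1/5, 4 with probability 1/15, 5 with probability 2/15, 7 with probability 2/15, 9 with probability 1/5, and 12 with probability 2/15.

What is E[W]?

5.8

E[W] = Σ w·P(W=w)
 = 1·2/15 + 2·1/5 + 4·1/15 + 5·2/15 + 7·2/15 + 9·1/5 + 12·2/15
 = 2/15 + 2/5 + 4/15 + 2/3 + 14/15 + 9/5 + 8/5
 = 29/5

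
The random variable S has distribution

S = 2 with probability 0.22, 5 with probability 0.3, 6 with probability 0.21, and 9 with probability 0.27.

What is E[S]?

E[S] = Σ s·P(S=s)
 = 2·0.22 + 5·0.3 + 6·0.21 + 9·0.27
 = 0.44 + 1.5 + 1.26 + 2.43
 = 5.63

5.63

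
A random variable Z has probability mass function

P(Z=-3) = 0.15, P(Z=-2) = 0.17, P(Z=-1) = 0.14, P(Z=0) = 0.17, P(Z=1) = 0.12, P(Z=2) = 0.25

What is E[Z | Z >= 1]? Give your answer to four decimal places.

1.6757

P(Z >= 1) = 0.12 + 0.25 = 0.37.
E[Z | Z >= 1] = [1·0.12 + 2·0.25] / 0.37
 = 0.62 / 0.37
 = 62/37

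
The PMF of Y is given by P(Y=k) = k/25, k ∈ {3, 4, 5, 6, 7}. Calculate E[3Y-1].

15.2

E[3Y-1] = Σ (3y-1)·P(Y=y)
 = 8·3/25 + 11·4/25 + 14·1/5 + 17·6/25 + 20·7/25
 = 24/25 + 44/25 + 14/5 + 102/25 + 28/5
 = 76/5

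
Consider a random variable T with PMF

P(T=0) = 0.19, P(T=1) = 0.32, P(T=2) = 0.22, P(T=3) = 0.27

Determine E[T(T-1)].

2.06

E[T(T-1)] = Σ t(t-1)·P(T=t)
 = 0·0.19 + 0·0.32 + 2·0.22 + 6·0.27
 = 0 + 0 + 0.44 + 1.62
 = 2.06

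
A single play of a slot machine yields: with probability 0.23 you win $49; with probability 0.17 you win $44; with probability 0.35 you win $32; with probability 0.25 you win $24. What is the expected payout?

E[payout] = 49·0.23 + 44·0.17 + 32·0.35 + 24·0.25
 = 11.27 + 7.48 + 11.2 + 6
 = 35.95

35.95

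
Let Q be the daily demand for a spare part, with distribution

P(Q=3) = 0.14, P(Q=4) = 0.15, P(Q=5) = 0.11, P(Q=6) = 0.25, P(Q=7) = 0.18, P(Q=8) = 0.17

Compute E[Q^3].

229.91

E[Q^3] = Σ q^3·P(Q=q)
 = 27·0.14 + 64·0.15 + 125·0.11 + 216·0.25 + 343·0.18 + 512·0.17
 = 3.78 + 9.6 + 13.75 + 54 + 61.74 + 87.04
 = 229.91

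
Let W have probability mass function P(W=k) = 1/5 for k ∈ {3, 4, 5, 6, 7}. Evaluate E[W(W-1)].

22

E[W(W-1)] = Σ w(w-1)·P(W=w)
 = 6·1/5 + 12·1/5 + 20·1/5 + 30·1/5 + 42·1/5
 = 6/5 + 12/5 + 4 + 6 + 42/5
 = 22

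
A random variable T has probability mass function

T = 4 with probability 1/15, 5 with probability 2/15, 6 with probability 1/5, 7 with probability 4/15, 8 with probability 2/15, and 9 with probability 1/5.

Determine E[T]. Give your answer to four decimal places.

6.8667

E[T] = Σ t·P(T=t)
 = 4·1/15 + 5·2/15 + 6·1/5 + 7·4/15 + 8·2/15 + 9·1/5
 = 4/15 + 2/3 + 6/5 + 28/15 + 16/15 + 9/5
 = 103/15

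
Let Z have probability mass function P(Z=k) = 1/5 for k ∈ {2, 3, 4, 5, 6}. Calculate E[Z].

E[Z] = Σ z·P(Z=z)
 = 2·1/5 + 3·1/5 + 4·1/5 + 5·1/5 + 6·1/5
 = 2/5 + 3/5 + 4/5 + 1 + 6/5
 = 4

4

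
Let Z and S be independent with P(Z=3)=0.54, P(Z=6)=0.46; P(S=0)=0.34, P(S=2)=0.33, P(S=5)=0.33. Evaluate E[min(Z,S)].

1.9536

E[min(Z,S)] = Σ_z Σ_s min(z,s) · P(Z=z)P(S=s)
 = 0·0.1836 + 2·0.1782 + 3·0.1782 + 0·0.1564 + 2·0.1518 + 5·0.1518
 = 0 + 0.3564 + 0.5346 + 0 + 0.3036 + 0.759
 = 1.9536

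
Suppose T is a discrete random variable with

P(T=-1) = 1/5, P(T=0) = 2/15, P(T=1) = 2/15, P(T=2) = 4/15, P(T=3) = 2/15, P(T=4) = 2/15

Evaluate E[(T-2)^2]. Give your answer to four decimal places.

3.1333

E[(T-2)^2] = Σ (t-2)^2·P(T=t)
 = 9·1/5 + 4·2/15 + 1·2/15 + 0·4/15 + 1·2/15 + 4·2/15
 = 9/5 + 8/15 + 2/15 + 0 + 2/15 + 8/15
 = 47/15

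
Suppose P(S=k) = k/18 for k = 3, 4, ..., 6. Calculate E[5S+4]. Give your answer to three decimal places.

27.889

E[5S+4] = Σ (5s+4)·P(S=s)
 = 19·1/6 + 24·2/9 + 29·5/18 + 34·1/3
 = 19/6 + 16/3 + 145/18 + 34/3
 = 251/9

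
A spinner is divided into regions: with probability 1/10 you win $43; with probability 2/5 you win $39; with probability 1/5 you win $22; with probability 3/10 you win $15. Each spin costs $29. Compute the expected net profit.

-0.2

E[payout] = 43·1/10 + 39·2/5 + 22·1/5 + 15·3/10
 = 43/10 + 78/5 + 22/5 + 9/2
 = 144/5
Net = 144/5 - 29 = -1/5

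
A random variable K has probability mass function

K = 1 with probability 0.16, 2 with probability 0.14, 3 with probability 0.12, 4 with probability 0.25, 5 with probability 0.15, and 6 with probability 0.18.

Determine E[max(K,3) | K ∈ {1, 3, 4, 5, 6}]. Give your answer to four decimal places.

P(K ∈ {1, 3, 4, 5, 6}) = 0.16 + 0.12 + 0.25 + 0.15 + 0.18 = 0.86.
E[max(K,3) | K ∈ {1, 3, 4, 5, 6}] = [3·0.16 + 3·0.12 + 4·0.25 + 5·0.15 + 6·0.18] / 0.86
 = 3.67 / 0.86
 = 367/86

4.2674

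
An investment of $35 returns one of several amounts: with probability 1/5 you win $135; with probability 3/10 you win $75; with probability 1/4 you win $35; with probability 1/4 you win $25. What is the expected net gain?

29.5

E[payout] = 135·1/5 + 75·3/10 + 35·1/4 + 25·1/4
 = 27 + 45/2 + 35/4 + 25/4
 = 129/2
Net = 129/2 - 35 = 59/2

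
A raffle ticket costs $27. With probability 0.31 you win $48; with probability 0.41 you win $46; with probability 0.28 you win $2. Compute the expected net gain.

E[payout] = 48·0.31 + 46·0.41 + 2·0.28
 = 14.88 + 18.86 + 0.56
 = 34.3
Net = 34.3 - 27 = 7.3

7.3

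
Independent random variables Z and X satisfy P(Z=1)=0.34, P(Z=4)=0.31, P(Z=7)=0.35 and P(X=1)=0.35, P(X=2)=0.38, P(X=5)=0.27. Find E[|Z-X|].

2.7302

E[|Z-X|] = Σ_z Σ_x |z-x| · P(Z=z)P(X=x)
 = 0·0.119 + 1·0.1292 + 4·0.0918 + 3·0.1085 + 2·0.1178 + 1·0.0837 + 6·0.1225 + 5·0.133 + 2·0.0945
 = 0 + 0.1292 + 0.3672 + 0.3255 + 0.2356 + 0.0837 + 0.735 + 0.665 + 0.189
 = 2.7302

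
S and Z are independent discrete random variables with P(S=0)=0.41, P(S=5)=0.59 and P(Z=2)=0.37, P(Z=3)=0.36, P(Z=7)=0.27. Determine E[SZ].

10.9445

E[SZ] = Σ_s Σ_z sz · P(S=s)P(Z=z)
 = 0·0.1517 + 0·0.1476 + 0·0.1107 + 10·0.2183 + 15·0.2124 + 35·0.1593
 = 0 + 0 + 0 + 2.183 + 3.186 + 5.5755
 = 10.9445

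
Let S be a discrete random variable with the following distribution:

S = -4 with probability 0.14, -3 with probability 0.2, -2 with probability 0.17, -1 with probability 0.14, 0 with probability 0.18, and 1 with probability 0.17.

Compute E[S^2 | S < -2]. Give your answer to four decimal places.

11.8824

P(S < -2) = 0.14 + 0.2 = 0.34.
E[S^2 | S < -2] = [16·0.14 + 9·0.2] / 0.34
 = 4.04 / 0.34
 = 202/17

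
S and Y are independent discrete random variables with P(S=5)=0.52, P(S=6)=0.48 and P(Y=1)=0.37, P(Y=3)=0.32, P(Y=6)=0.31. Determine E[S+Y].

E[S+Y] = Σ_s Σ_y (s+y) · P(S=s)P(Y=y)
 = 6·0.1924 + 8·0.1664 + 11·0.1612 + 7·0.1776 + 9·0.1536 + 12·0.1488
 = 1.1544 + 1.3312 + 1.7732 + 1.2432 + 1.3824 + 1.7856
 = 8.67

8.67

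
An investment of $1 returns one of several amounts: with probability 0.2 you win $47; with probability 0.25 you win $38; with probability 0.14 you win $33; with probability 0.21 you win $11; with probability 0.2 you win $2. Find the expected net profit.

E[payout] = 47·0.2 + 38·0.25 + 33·0.14 + 11·0.21 + 2·0.2
 = 9.4 + 9.5 + 4.62 + 2.31 + 0.4
 = 26.23
Net = 26.23 - 1 = 25.23

25.23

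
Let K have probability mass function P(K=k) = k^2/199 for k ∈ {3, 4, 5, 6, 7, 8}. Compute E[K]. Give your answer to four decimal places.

6.4673

E[K] = Σ k·P(K=k)
 = 3·9/199 + 4·16/199 + 5·25/199 + 6·36/199 + 7·49/199 + 8·64/199
 = 27/199 + 64/199 + 125/199 + 216/199 + 343/199 + 512/199
 = 1287/199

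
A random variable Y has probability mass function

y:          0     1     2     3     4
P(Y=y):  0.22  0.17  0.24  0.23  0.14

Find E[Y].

E[Y] = Σ y·P(Y=y)
 = 0·0.22 + 1·0.17 + 2·0.24 + 3·0.23 + 4·0.14
 = 0 + 0.17 + 0.48 + 0.69 + 0.56
 = 1.9

1.9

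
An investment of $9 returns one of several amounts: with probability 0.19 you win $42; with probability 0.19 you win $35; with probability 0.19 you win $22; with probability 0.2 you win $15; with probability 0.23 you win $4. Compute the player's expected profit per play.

13.73

E[payout] = 42·0.19 + 35·0.19 + 22·0.19 + 15·0.2 + 4·0.23
 = 7.98 + 6.65 + 4.18 + 3 + 0.92
 = 22.73
Net = 22.73 - 9 = 13.73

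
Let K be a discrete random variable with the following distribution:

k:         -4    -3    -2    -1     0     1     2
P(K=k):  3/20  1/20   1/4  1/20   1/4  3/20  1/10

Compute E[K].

E[K] = Σ k·P(K=k)
 = (-4)·3/20 + (-3)·1/20 + (-2)·1/4 + (-1)·1/20 + 0·1/4 + 1·3/20 + 2·1/10
 = (-3/5) + (-3/20) + (-1/2) + (-1/20) + 0 + 3/20 + 1/5
 = -19/20

-0.95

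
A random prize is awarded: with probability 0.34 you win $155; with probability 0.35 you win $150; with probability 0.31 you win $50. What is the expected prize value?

120.7

E[payout] = 155·0.34 + 150·0.35 + 50·0.31
 = 52.7 + 52.5 + 15.5
 = 120.7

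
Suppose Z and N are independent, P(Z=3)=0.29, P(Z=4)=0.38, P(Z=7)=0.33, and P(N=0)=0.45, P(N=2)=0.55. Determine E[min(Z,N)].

1.1

E[min(Z,N)] = Σ_z Σ_n min(z,n) · P(Z=z)P(N=n)
 = 0·0.1305 + 2·0.1595 + 0·0.171 + 2·0.209 + 0·0.1485 + 2·0.1815
 = 0 + 0.319 + 0 + 0.418 + 0 + 0.363
 = 1.1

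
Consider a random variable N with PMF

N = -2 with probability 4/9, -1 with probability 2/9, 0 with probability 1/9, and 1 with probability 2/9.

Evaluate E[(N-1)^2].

5

E[(N-1)^2] = Σ (n-1)^2·P(N=n)
 = 9·4/9 + 4·2/9 + 1·1/9 + 0·2/9
 = 4 + 8/9 + 1/9 + 0
 = 5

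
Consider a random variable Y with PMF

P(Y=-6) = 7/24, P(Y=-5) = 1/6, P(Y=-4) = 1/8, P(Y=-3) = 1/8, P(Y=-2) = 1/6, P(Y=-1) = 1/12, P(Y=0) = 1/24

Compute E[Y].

E[Y] = Σ y·P(Y=y)
 = (-6)·7/24 + (-5)·1/6 + (-4)·1/8 + (-3)·1/8 + (-2)·1/6 + (-1)·1/12 + 0·1/24
 = (-7/4) + (-5/6) + (-1/2) + (-3/8) + (-1/3) + (-1/12) + 0
 = -31/8

-3.875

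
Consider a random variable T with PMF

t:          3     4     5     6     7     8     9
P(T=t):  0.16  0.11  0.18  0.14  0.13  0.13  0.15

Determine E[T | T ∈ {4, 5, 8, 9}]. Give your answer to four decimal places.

6.5439

P(T ∈ {4, 5, 8, 9}) = 0.11 + 0.18 + 0.13 + 0.15 = 0.57.
E[T | T ∈ {4, 5, 8, 9}] = [4·0.11 + 5·0.18 + 8·0.13 + 9·0.15] / 0.57
 = 3.73 / 0.57
 = 373/57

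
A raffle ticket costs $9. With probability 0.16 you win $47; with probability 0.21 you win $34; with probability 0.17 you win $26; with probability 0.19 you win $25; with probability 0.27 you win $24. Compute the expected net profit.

21.31

E[payout] = 47·0.16 + 34·0.21 + 26·0.17 + 25·0.19 + 24·0.27
 = 7.52 + 7.14 + 4.42 + 4.75 + 6.48
 = 30.31
Net = 30.31 - 9 = 21.31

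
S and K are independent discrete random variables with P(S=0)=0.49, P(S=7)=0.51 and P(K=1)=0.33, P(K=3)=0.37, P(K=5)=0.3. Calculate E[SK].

10.4958

E[SK] = Σ_s Σ_k sk · P(S=s)P(K=k)
 = 0·0.1617 + 0·0.1813 + 0·0.147 + 7·0.1683 + 21·0.1887 + 35·0.153
 = 0 + 0 + 0 + 1.1781 + 3.9627 + 5.355
 = 10.4958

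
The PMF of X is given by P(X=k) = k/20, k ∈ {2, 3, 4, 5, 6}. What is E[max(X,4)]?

4.85

E[max(X,4)] = Σ max(x,4)·P(X=x)
 = 4·1/10 + 4·3/20 + 4·1/5 + 5·1/4 + 6·3/10
 = 2/5 + 3/5 + 4/5 + 5/4 + 9/5
 = 97/20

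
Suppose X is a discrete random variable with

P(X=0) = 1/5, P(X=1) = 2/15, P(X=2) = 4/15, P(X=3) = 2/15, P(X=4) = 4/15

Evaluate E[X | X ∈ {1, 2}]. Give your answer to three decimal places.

P(X ∈ {1, 2}) = 2/15 + 4/15 = 2/5.
E[X | X ∈ {1, 2}] = [1·2/15 + 2·4/15] / (2/5)
 = 2/3 / (2/5)
 = 5/3

1.667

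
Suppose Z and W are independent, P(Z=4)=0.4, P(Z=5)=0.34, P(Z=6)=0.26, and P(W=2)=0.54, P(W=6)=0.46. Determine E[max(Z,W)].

E[max(Z,W)] = Σ_z Σ_w max(z,w) · P(Z=z)P(W=w)
 = 4·0.216 + 6·0.184 + 5·0.1836 + 6·0.1564 + 6·0.1404 + 6·0.1196
 = 0.864 + 1.104 + 0.918 + 0.9384 + 0.8424 + 0.7176
 = 5.3844

5.3844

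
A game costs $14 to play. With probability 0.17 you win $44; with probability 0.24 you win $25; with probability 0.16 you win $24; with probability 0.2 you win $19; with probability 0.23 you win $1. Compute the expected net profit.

E[payout] = 44·0.17 + 25·0.24 + 24·0.16 + 19·0.2 + 1·0.23
 = 7.48 + 6 + 3.84 + 3.8 + 0.23
 = 21.35
Net = 21.35 - 14 = 7.35

7.35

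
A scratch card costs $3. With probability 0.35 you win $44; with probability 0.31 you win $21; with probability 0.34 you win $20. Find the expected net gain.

25.71

E[payout] = 44·0.35 + 21·0.31 + 20·0.34
 = 15.4 + 6.51 + 6.8
 = 28.71
Net = 28.71 - 3 = 25.71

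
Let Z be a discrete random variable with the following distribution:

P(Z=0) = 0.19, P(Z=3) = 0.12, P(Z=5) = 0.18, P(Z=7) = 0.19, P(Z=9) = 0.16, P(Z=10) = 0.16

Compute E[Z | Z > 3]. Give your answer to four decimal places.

P(Z > 3) = 0.18 + 0.19 + 0.16 + 0.16 = 0.69.
E[Z | Z > 3] = [5·0.18 + 7·0.19 + 9·0.16 + 10·0.16] / 0.69
 = 5.27 / 0.69
 = 527/69

7.6377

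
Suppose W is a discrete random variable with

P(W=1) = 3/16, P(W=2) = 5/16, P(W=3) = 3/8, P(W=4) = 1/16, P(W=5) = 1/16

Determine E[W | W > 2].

P(W > 2) = 3/8 + 1/16 + 1/16 = 1/2.
E[W | W > 2] = [3·3/8 + 4·1/16 + 5·1/16] / (1/2)
 = 27/16 / (1/2)
 = 27/8

3.375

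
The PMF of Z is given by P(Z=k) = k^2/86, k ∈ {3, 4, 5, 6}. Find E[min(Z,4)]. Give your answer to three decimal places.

E[min(Z,4)] = Σ min(z,4)·P(Z=z)
 = 3·9/86 + 4·8/43 + 4·25/86 + 4·18/43
 = 27/86 + 32/43 + 50/43 + 72/43
 = 335/86

3.895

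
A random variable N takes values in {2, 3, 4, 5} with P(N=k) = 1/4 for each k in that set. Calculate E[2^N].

15

E[2^N] = Σ 2^n·P(N=n)
 = 4·1/4 + 8·1/4 + 16·1/4 + 32·1/4
 = 1 + 2 + 4 + 8
 = 15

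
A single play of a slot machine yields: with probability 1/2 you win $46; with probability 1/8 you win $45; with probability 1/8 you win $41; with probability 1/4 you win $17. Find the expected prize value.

E[payout] = 46·1/2 + 45·1/8 + 41·1/8 + 17·1/4
 = 23 + 45/8 + 41/8 + 17/4
 = 38

38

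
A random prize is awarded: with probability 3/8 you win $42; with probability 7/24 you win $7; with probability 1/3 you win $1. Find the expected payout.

18.125

E[payout] = 42·3/8 + 7·7/24 + 1·1/3
 = 63/4 + 49/24 + 1/3
 = 145/8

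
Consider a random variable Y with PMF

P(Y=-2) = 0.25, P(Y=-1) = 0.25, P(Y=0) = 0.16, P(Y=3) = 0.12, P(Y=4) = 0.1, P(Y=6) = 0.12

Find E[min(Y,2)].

E[min(Y,2)] = Σ min(y,2)·P(Y=y)
 = (-2)·0.25 + (-1)·0.25 + 0·0.16 + 2·0.12 + 2·0.1 + 2·0.12
 = (-0.5) + (-0.25) + 0 + 0.24 + 0.2 + 0.24
 = -0.07

-0.07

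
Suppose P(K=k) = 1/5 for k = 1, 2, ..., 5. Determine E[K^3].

E[K^3] = Σ k^3·P(K=k)
 = 1·1/5 + 8·1/5 + 27·1/5 + 64·1/5 + 125·1/5
 = 1/5 + 8/5 + 27/5 + 64/5 + 25
 = 45

45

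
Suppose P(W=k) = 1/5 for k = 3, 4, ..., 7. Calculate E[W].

E[W] = Σ w·P(W=w)
 = 3·1/5 + 4·1/5 + 5·1/5 + 6·1/5 + 7·1/5
 = 3/5 + 4/5 + 1 + 6/5 + 7/5
 = 5

5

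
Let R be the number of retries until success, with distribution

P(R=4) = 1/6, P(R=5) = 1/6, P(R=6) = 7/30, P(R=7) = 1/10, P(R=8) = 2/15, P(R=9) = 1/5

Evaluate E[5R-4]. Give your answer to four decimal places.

E[5R-4] = Σ (5r-4)·P(R=r)
 = 16·1/6 + 21·1/6 + 26·7/30 + 31·1/10 + 36·2/15 + 41·1/5
 = 8/3 + 7/2 + 91/15 + 31/10 + 24/5 + 41/5
 = 85/3

28.3333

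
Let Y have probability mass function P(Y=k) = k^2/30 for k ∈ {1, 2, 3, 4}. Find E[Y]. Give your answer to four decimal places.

E[Y] = Σ y·P(Y=y)
 = 1·1/30 + 2·2/15 + 3·3/10 + 4·8/15
 = 1/30 + 4/15 + 9/10 + 32/15
 = 10/3

3.3333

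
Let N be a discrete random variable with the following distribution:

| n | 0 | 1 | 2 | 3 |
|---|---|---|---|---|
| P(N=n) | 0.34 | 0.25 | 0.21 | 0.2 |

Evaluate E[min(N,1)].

E[min(N,1)] = Σ min(n,1)·P(N=n)
 = 0·0.34 + 1·0.25 + 1·0.21 + 1·0.2
 = 0 + 0.25 + 0.21 + 0.2
 = 0.66

0.66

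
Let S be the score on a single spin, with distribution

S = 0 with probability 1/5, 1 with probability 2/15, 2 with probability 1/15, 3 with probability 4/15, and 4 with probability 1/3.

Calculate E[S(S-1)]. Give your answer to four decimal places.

5.7333

E[S(S-1)] = Σ s(s-1)·P(S=s)
 = 0·1/5 + 0·2/15 + 2·1/15 + 6·4/15 + 12·1/3
 = 0 + 0 + 2/15 + 8/5 + 4
 = 86/15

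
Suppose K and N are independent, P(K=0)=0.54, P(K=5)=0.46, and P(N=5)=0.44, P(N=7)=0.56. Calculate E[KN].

E[KN] = Σ_k Σ_n kn · P(K=k)P(N=n)
 = 0·0.2376 + 0·0.3024 + 25·0.2024 + 35·0.2576
 = 0 + 0 + 5.06 + 9.016
 = 14.076

14.076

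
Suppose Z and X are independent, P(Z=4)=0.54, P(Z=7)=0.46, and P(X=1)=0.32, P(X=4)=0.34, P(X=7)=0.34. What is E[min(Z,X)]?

3.5092

E[min(Z,X)] = Σ_z Σ_x min(z,x) · P(Z=z)P(X=x)
 = 1·0.1728 + 4·0.1836 + 4·0.1836 + 1·0.1472 + 4·0.1564 + 7·0.1564
 = 0.1728 + 0.7344 + 0.7344 + 0.1472 + 0.6256 + 1.0948
 = 3.5092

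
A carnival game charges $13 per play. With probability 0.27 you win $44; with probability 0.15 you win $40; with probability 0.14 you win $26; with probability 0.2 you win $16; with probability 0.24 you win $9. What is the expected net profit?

13.88

E[payout] = 44·0.27 + 40·0.15 + 26·0.14 + 16·0.2 + 9·0.24
 = 11.88 + 6 + 3.64 + 3.2 + 2.16
 = 26.88
Net = 26.88 - 13 = 13.88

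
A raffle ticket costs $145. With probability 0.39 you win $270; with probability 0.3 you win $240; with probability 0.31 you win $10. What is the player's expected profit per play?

E[payout] = 270·0.39 + 240·0.3 + 10·0.31
 = 105.3 + 72 + 3.1
 = 180.4
Net = 180.4 - 145 = 35.4

35.4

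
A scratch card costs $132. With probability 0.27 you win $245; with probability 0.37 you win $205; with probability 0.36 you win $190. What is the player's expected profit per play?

E[payout] = 245·0.27 + 205·0.37 + 190·0.36
 = 66.15 + 75.85 + 68.4
 = 210.4
Net = 210.4 - 132 = 78.4

78.4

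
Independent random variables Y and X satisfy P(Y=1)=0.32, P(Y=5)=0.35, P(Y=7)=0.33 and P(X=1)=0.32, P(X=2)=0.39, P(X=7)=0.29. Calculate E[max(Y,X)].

E[max(Y,X)] = Σ_y Σ_x max(y,x) · P(Y=y)P(X=x)
 = 1·0.1024 + 2·0.1248 + 7·0.0928 + 5·0.112 + 5·0.1365 + 7·0.1015 + 7·0.1056 + 7·0.1287 + 7·0.0957
 = 0.1024 + 0.2496 + 0.6496 + 0.56 + 0.6825 + 0.7105 + 0.7392 + 0.9009 + 0.6699
 = 5.2646

5.2646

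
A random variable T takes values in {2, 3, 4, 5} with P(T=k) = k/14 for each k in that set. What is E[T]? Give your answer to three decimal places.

3.857

E[T] = Σ t·P(T=t)
 = 2·1/7 + 3·3/14 + 4·2/7 + 5·5/14
 = 2/7 + 9/14 + 8/7 + 25/14
 = 27/7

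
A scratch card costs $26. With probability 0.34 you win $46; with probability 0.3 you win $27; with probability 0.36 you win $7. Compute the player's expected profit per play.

E[payout] = 46·0.34 + 27·0.3 + 7·0.36
 = 15.64 + 8.1 + 2.52
 = 26.26
Net = 26.26 - 26 = 0.26

0.26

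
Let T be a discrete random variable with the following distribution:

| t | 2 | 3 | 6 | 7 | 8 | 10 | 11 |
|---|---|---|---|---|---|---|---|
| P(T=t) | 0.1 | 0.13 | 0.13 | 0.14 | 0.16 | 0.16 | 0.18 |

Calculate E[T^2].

E[T^2] = Σ t^2·P(T=t)
 = 4·0.1 + 9·0.13 + 36·0.13 + 49·0.14 + 64·0.16 + 100·0.16 + 121·0.18
 = 0.4 + 1.17 + 4.68 + 6.86 + 10.24 + 16 + 21.78
 = 61.13

61.13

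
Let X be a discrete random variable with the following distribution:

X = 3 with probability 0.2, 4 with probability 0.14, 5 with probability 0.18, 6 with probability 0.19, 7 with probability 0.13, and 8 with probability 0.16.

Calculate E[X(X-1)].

26.6

E[X(X-1)] = Σ x(x-1)·P(X=x)
 = 6·0.2 + 12·0.14 + 20·0.18 + 30·0.19 + 42·0.13 + 56·0.16
 = 1.2 + 1.68 + 3.6 + 5.7 + 5.46 + 8.96
 = 26.6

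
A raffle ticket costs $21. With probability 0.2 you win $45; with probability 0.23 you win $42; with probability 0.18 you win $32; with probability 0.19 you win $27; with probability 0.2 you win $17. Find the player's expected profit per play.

E[payout] = 45·0.2 + 42·0.23 + 32·0.18 + 27·0.19 + 17·0.2
 = 9 + 9.66 + 5.76 + 5.13 + 3.4
 = 32.95
Net = 32.95 - 21 = 11.95

11.95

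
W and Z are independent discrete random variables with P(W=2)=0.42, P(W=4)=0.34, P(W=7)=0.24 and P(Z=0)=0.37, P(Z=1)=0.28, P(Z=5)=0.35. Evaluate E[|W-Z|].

E[|W-Z|] = Σ_w Σ_z |w-z| · P(W=w)P(Z=z)
 = 2·0.1554 + 1·0.1176 + 3·0.147 + 4·0.1258 + 3·0.0952 + 1·0.119 + 7·0.0888 + 6·0.0672 + 2·0.084
 = 0.3108 + 0.1176 + 0.441 + 0.5032 + 0.2856 + 0.119 + 0.6216 + 0.4032 + 0.168
 = 2.97

2.97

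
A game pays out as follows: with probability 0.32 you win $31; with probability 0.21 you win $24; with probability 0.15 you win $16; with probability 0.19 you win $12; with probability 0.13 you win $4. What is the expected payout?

20.16

E[payout] = 31·0.32 + 24·0.21 + 16·0.15 + 12·0.19 + 4·0.13
 = 9.92 + 5.04 + 2.4 + 2.28 + 0.52
 = 20.16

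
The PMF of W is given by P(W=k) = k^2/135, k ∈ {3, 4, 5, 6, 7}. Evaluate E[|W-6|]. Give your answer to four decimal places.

0.9852

E[|W-6|] = Σ |w-6|·P(W=w)
 = 3·1/15 + 2·16/135 + 1·5/27 + 0·4/15 + 1·49/135
 = 1/5 + 32/135 + 5/27 + 0 + 49/135
 = 133/135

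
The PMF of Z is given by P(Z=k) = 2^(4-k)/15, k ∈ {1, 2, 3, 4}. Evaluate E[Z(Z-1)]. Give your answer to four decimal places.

2.1333

E[Z(Z-1)] = Σ z(z-1)·P(Z=z)
 = 0·8/15 + 2·4/15 + 6·2/15 + 12·1/15
 = 0 + 8/15 + 4/5 + 4/5
 = 32/15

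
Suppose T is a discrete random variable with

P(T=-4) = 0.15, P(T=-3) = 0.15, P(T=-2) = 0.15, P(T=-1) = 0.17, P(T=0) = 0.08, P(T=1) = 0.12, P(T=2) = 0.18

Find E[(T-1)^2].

8.44

E[(T-1)^2] = Σ (t-1)^2·P(T=t)
 = 25·0.15 + 16·0.15 + 9·0.15 + 4·0.17 + 1·0.08 + 0·0.12 + 1·0.18
 = 3.75 + 2.4 + 1.35 + 0.68 + 0.08 + 0 + 0.18
 = 8.44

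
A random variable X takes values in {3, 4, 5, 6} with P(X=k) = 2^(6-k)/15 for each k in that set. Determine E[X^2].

14.8

E[X^2] = Σ x^2·P(X=x)
 = 9·8/15 + 16·4/15 + 25·2/15 + 36·1/15
 = 24/5 + 64/15 + 10/3 + 12/5
 = 74/5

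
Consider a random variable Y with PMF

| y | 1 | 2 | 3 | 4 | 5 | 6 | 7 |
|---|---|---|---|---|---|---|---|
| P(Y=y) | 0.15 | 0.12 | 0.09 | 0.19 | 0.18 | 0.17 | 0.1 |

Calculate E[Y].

4.04

E[Y] = Σ y·P(Y=y)
 = 1·0.15 + 2·0.12 + 3·0.09 + 4·0.19 + 5·0.18 + 6·0.17 + 7·0.1
 = 0.15 + 0.24 + 0.27 + 0.76 + 0.9 + 1.02 + 0.7
 = 4.04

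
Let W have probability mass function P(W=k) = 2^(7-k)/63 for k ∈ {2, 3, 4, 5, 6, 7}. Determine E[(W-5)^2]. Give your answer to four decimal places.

E[(W-5)^2] = Σ (w-5)^2·P(W=w)
 = 9·32/63 + 4·16/63 + 1·8/63 + 0·4/63 + 1·2/63 + 4·1/63
 = 32/7 + 64/63 + 8/63 + 0 + 2/63 + 4/63
 = 122/21

5.8095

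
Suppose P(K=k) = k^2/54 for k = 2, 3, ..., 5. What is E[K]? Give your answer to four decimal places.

4.1481

E[K] = Σ k·P(K=k)
 = 2·2/27 + 3·1/6 + 4·8/27 + 5·25/54
 = 4/27 + 1/2 + 32/27 + 125/54
 = 112/27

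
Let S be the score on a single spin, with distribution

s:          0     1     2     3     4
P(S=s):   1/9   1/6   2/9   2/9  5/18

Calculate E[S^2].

7.5

E[S^2] = Σ s^2·P(S=s)
 = 0·1/9 + 1·1/6 + 4·2/9 + 9·2/9 + 16·5/18
 = 0 + 1/6 + 8/9 + 2 + 40/9
 = 15/2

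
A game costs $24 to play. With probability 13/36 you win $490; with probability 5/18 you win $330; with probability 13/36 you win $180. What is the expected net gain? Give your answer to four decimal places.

309.6111

E[payout] = 490·13/36 + 330·5/18 + 180·13/36
 = 3185/18 + 275/3 + 65
 = 6005/18
Net = 6005/18 - 24 = 5573/18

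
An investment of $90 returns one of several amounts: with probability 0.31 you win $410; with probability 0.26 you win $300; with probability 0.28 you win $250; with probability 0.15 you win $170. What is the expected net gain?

E[payout] = 410·0.31 + 300·0.26 + 250·0.28 + 170·0.15
 = 127.1 + 78 + 70 + 25.5
 = 300.6
Net = 300.6 - 90 = 210.6

210.6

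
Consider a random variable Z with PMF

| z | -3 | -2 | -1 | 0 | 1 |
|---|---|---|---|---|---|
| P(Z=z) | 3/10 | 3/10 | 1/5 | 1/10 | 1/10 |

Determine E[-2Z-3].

0.2

E[-2Z-3] = Σ (-2z-3)·P(Z=z)
 = 3·3/10 + 1·3/10 + (-1)·1/5 + (-3)·1/10 + (-5)·1/10
 = 9/10 + 3/10 + (-1/5) + (-3/10) + (-1/2)
 = 1/5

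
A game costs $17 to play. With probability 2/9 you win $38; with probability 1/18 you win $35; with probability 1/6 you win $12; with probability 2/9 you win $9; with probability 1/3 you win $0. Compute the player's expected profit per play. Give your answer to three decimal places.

E[payout] = 38·2/9 + 35·1/18 + 12·1/6 + 9·2/9 + 0·1/3
 = 76/9 + 35/18 + 2 + 2 + 0
 = 259/18
Net = 259/18 - 17 = -47/18

-2.611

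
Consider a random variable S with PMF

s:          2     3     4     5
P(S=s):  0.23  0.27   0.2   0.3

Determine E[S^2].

E[S^2] = Σ s^2·P(S=s)
 = 4·0.23 + 9·0.27 + 16·0.2 + 25·0.3
 = 0.92 + 2.43 + 3.2 + 7.5
 = 14.05

14.05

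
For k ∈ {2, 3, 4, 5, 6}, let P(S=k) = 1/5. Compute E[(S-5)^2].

E[(S-5)^2] = Σ (s-5)^2·P(S=s)
 = 9·1/5 + 4·1/5 + 1·1/5 + 0·1/5 + 1·1/5
 = 9/5 + 4/5 + 1/5 + 0 + 1/5
 = 3

3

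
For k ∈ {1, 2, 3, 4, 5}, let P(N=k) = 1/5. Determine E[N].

E[N] = Σ n·P(N=n)
 = 1·1/5 + 2·1/5 + 3·1/5 + 4·1/5 + 5·1/5
 = 1/5 + 2/5 + 3/5 + 4/5 + 1
 = 3

3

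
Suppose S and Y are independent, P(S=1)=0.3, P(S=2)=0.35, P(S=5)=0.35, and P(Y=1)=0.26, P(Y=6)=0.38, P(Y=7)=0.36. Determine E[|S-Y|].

3.22

E[|S-Y|] = Σ_s Σ_y |s-y| · P(S=s)P(Y=y)
 = 0·0.078 + 5·0.114 + 6·0.108 + 1·0.091 + 4·0.133 + 5·0.126 + 4·0.091 + 1·0.133 + 2·0.126
 = 0 + 0.57 + 0.648 + 0.091 + 0.532 + 0.63 + 0.364 + 0.133 + 0.252
 = 3.22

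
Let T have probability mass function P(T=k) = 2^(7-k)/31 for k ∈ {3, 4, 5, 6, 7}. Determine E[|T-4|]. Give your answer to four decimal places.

0.8710

E[|T-4|] = Σ |t-4|·P(T=t)
 = 1·16/31 + 0·8/31 + 1·4/31 + 2·2/31 + 3·1/31
 = 16/31 + 0 + 4/31 + 4/31 + 3/31
 = 27/31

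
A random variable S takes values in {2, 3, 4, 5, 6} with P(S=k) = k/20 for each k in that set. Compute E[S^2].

E[S^2] = Σ s^2·P(S=s)
 = 4·1/10 + 9·3/20 + 16·1/5 + 25·1/4 + 36·3/10
 = 2/5 + 27/20 + 16/5 + 25/4 + 54/5
 = 22

22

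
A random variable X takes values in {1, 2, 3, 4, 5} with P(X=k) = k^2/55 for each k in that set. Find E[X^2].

E[X^2] = Σ x^2·P(X=x)
 = 1·1/55 + 4·4/55 + 9·9/55 + 16·16/55 + 25·5/11
 = 1/55 + 16/55 + 81/55 + 256/55 + 125/11
 = 89/5

17.8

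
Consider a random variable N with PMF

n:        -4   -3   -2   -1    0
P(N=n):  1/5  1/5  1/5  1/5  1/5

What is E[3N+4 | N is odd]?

P(N is odd) = 1/5 + 1/5 = 2/5.
E[3N+4 | N is odd] = [(-5)·1/5 + 1·1/5] / (2/5)
 = -4/5 / (2/5)
 = -2

-2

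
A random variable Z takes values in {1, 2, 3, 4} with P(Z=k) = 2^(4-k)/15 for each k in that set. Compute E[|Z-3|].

E[|Z-3|] = Σ |z-3|·P(Z=z)
 = 2·8/15 + 1·4/15 + 0·2/15 + 1·1/15
 = 16/15 + 4/15 + 0 + 1/15
 = 7/5

1.4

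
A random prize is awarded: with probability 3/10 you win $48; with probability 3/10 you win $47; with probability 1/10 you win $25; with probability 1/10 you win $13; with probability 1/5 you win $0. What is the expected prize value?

E[payout] = 48·3/10 + 47·3/10 + 25·1/10 + 13·1/10 + 0·1/5
 = 72/5 + 141/10 + 5/2 + 13/10 + 0
 = 323/10

32.3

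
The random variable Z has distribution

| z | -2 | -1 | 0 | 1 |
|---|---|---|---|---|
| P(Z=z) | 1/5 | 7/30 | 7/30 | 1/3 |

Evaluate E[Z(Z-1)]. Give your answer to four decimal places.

E[Z(Z-1)] = Σ z(z-1)·P(Z=z)
 = 6·1/5 + 2·7/30 + 0·7/30 + 0·1/3
 = 6/5 + 7/15 + 0 + 0
 = 5/3

1.6667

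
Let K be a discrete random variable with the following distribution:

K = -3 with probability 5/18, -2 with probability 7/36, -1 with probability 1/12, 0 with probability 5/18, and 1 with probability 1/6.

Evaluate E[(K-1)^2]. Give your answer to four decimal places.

6.8056

E[(K-1)^2] = Σ (k-1)^2·P(K=k)
 = 16·5/18 + 9·7/36 + 4·1/12 + 1·5/18 + 0·1/6
 = 40/9 + 7/4 + 1/3 + 5/18 + 0
 = 245/36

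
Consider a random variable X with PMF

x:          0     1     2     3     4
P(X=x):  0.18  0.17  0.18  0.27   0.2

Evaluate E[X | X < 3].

P(X < 3) = 0.18 + 0.17 + 0.18 = 0.53.
E[X | X < 3] = [0·0.18 + 1·0.17 + 2·0.18] / 0.53
 = 0.53 / 0.53
 = 1

1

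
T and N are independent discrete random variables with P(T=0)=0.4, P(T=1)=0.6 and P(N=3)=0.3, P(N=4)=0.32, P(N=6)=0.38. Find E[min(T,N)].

0.6

E[min(T,N)] = Σ_t Σ_n min(t,n) · P(T=t)P(N=n)
 = 0·0.12 + 0·0.128 + 0·0.152 + 1·0.18 + 1·0.192 + 1·0.228
 = 0 + 0 + 0 + 0.18 + 0.192 + 0.228
 = 0.6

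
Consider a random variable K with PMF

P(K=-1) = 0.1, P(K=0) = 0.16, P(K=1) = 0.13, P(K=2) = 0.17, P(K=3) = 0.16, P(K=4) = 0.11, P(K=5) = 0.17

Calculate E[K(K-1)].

E[K(K-1)] = Σ k(k-1)·P(K=k)
 = 2·0.1 + 0·0.16 + 0·0.13 + 2·0.17 + 6·0.16 + 12·0.11 + 20·0.17
 = 0.2 + 0 + 0 + 0.34 + 0.96 + 1.32 + 3.4
 = 6.22

6.22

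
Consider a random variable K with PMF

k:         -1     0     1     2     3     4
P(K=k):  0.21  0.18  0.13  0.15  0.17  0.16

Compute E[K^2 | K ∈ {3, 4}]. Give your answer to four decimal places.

P(K ∈ {3, 4}) = 0.17 + 0.16 = 0.33.
E[K^2 | K ∈ {3, 4}] = [9·0.17 + 16·0.16] / 0.33
 = 4.09 / 0.33
 = 409/33

12.3939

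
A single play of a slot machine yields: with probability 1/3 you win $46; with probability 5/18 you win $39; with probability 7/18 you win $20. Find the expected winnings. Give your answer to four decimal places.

33.9444

E[payout] = 46·1/3 + 39·5/18 + 20·7/18
 = 46/3 + 65/6 + 70/9
 = 611/18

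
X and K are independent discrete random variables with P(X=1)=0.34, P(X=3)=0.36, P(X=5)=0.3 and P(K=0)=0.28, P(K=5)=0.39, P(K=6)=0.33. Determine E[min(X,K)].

E[min(X,K)] = Σ_x Σ_k min(x,k) · P(X=x)P(K=k)
 = 0·0.0952 + 1·0.1326 + 1·0.1122 + 0·0.1008 + 3·0.1404 + 3·0.1188 + 0·0.084 + 5·0.117 + 5·0.099
 = 0 + 0.1326 + 0.1122 + 0 + 0.4212 + 0.3564 + 0 + 0.585 + 0.495
 = 2.1024

2.1024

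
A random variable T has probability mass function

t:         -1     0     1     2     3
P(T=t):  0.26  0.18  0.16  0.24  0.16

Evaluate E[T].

0.86

E[T] = Σ t·P(T=t)
 = (-1)·0.26 + 0·0.18 + 1·0.16 + 2·0.24 + 3·0.16
 = (-0.26) + 0 + 0.16 + 0.48 + 0.48
 = 0.86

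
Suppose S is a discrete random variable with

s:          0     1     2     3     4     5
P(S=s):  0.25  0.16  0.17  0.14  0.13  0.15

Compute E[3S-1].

E[3S-1] = Σ (3s-1)·P(S=s)
 = (-1)·0.25 + 2·0.16 + 5·0.17 + 8·0.14 + 11·0.13 + 14·0.15
 = (-0.25) + 0.32 + 0.85 + 1.12 + 1.43 + 2.1
 = 5.57

5.57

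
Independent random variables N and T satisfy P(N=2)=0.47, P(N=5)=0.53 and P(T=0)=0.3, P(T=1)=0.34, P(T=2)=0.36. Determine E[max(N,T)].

3.59

E[max(N,T)] = Σ_n Σ_t max(n,t) · P(N=n)P(T=t)
 = 2·0.141 + 2·0.1598 + 2·0.1692 + 5·0.159 + 5·0.1802 + 5·0.1908
 = 0.282 + 0.3196 + 0.3384 + 0.795 + 0.901 + 0.954
 = 3.59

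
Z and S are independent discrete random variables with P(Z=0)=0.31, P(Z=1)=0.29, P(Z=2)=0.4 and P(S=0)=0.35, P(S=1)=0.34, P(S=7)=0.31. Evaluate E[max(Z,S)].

E[max(Z,S)] = Σ_z Σ_s max(z,s) · P(Z=z)P(S=s)
 = 0·0.1085 + 1·0.1054 + 7·0.0961 + 1·0.1015 + 1·0.0986 + 7·0.0899 + 2·0.14 + 2·0.136 + 7·0.124
 = 0 + 0.1054 + 0.6727 + 0.1015 + 0.0986 + 0.6293 + 0.28 + 0.272 + 0.868
 = 3.0275

3.0275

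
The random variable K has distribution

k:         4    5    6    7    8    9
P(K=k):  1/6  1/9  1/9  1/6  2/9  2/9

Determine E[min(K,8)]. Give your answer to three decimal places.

E[min(K,8)] = Σ min(k,8)·P(K=k)
 = 4·1/6 + 5·1/9 + 6·1/9 + 7·1/6 + 8·2/9 + 8·2/9
 = 2/3 + 5/9 + 2/3 + 7/6 + 16/9 + 16/9
 = 119/18

6.611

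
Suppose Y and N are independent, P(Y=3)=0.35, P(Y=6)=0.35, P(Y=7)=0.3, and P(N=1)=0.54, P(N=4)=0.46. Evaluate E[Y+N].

E[Y+N] = Σ_y Σ_n (y+n) · P(Y=y)P(N=n)
 = 4·0.189 + 7·0.161 + 7·0.189 + 10·0.161 + 8·0.162 + 11·0.138
 = 0.756 + 1.127 + 1.323 + 1.61 + 1.296 + 1.518
 = 7.63

7.63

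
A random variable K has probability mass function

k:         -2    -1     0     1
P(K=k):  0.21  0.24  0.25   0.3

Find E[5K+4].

E[5K+4] = Σ (5k+4)·P(K=k)
 = (-6)·0.21 + (-1)·0.24 + 4·0.25 + 9·0.3
 = (-1.26) + (-0.24) + 1 + 2.7
 = 2.2

2.2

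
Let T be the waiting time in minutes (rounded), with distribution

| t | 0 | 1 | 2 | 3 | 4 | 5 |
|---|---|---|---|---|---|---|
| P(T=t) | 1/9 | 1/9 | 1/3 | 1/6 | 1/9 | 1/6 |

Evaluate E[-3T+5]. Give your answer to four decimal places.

-2.6667

E[-3T+5] = Σ (-3t+5)·P(T=t)
 = 5·1/9 + 2·1/9 + (-1)·1/3 + (-4)·1/6 + (-7)·1/9 + (-10)·1/6
 = 5/9 + 2/9 + (-1/3) + (-2/3) + (-7/9) + (-5/3)
 = -8/3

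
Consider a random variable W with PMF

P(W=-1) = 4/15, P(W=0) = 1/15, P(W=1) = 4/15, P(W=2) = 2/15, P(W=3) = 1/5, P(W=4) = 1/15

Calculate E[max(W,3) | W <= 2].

P(W <= 2) = 4/15 + 1/15 + 4/15 + 2/15 = 11/15.
E[max(W,3) | W <= 2] = [3·4/15 + 3·1/15 + 3·4/15 + 3·2/15] / (11/15)
 = 11/5 / (11/15)
 = 3

3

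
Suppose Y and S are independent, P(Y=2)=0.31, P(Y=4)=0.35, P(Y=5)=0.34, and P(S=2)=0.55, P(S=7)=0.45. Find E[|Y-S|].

E[|Y-S|] = Σ_y Σ_s |y-s| · P(Y=y)P(S=s)
 = 0·0.1705 + 5·0.1395 + 2·0.1925 + 3·0.1575 + 3·0.187 + 2·0.153
 = 0 + 0.6975 + 0.385 + 0.4725 + 0.561 + 0.306
 = 2.422

2.422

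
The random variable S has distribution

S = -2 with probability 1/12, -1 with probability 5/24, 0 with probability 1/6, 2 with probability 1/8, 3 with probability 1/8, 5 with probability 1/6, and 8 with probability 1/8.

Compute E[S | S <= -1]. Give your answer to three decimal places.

-1.286

P(S <= -1) = 1/12 + 5/24 = 7/24.
E[S | S <= -1] = [(-2)·1/12 + (-1)·5/24] / (7/24)
 = -3/8 / (7/24)
 = -9/7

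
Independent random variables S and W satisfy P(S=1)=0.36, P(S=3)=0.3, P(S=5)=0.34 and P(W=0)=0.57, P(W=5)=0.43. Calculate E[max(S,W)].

E[max(S,W)] = Σ_s Σ_w max(s,w) · P(S=s)P(W=w)
 = 1·0.2052 + 5·0.1548 + 3·0.171 + 5·0.129 + 5·0.1938 + 5·0.1462
 = 0.2052 + 0.774 + 0.513 + 0.645 + 0.969 + 0.731
 = 3.8372

3.8372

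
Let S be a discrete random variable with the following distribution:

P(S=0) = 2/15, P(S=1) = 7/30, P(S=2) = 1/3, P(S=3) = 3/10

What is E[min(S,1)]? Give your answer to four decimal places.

0.8667

E[min(S,1)] = Σ min(s,1)·P(S=s)
 = 0·2/15 + 1·7/30 + 1·1/3 + 1·3/10
 = 0 + 7/30 + 1/3 + 3/10
 = 13/15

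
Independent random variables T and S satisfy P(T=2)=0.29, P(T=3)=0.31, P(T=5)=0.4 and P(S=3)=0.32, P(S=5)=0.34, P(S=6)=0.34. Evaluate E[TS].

E[TS] = Σ_t Σ_s ts · P(T=t)P(S=s)
 = 6·0.0928 + 10·0.0986 + 12·0.0986 + 9·0.0992 + 15·0.1054 + 18·0.1054 + 15·0.128 + 25·0.136 + 30·0.136
 = 0.5568 + 0.986 + 1.1832 + 0.8928 + 1.581 + 1.8972 + 1.92 + 3.4 + 4.08
 = 16.497

16.497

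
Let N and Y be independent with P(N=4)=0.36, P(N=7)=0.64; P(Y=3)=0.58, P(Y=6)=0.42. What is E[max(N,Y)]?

6.2224

E[max(N,Y)] = Σ_n Σ_y max(n,y) · P(N=n)P(Y=y)
 = 4·0.2088 + 6·0.1512 + 7·0.3712 + 7·0.2688
 = 0.8352 + 0.9072 + 2.5984 + 1.8816
 = 6.2224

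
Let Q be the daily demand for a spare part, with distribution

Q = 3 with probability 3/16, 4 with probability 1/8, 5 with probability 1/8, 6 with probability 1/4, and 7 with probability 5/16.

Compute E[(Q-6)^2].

E[(Q-6)^2] = Σ (q-6)^2·P(Q=q)
 = 9·3/16 + 4·1/8 + 1·1/8 + 0·1/4 + 1·5/16
 = 27/16 + 1/2 + 1/8 + 0 + 5/16
 = 21/8

2.625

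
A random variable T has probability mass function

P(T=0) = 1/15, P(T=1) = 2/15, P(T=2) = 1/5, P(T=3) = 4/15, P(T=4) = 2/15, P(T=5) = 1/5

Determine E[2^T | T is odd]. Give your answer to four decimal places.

P(T is odd) = 2/15 + 4/15 + 1/5 = 3/5.
E[2^T | T is odd] = [2·2/15 + 8·4/15 + 32·1/5] / (3/5)
 = 44/5 / (3/5)
 = 44/3

14.6667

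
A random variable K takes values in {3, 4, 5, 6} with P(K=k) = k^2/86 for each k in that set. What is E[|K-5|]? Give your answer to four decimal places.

E[|K-5|] = Σ |k-5|·P(K=k)
 = 2·9/86 + 1·8/43 + 0·25/86 + 1·18/43
 = 9/43 + 8/43 + 0 + 18/43
 = 35/43

0.8140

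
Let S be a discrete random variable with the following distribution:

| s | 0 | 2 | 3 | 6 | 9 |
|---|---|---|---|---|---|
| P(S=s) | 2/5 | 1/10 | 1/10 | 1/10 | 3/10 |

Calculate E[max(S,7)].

E[max(S,7)] = Σ max(s,7)·P(S=s)
 = 7·2/5 + 7·1/10 + 7·1/10 + 7·1/10 + 9·3/10
 = 14/5 + 7/10 + 7/10 + 7/10 + 27/10
 = 38/5

7.6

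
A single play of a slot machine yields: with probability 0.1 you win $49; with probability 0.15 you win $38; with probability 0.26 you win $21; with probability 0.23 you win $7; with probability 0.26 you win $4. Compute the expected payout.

E[payout] = 49·0.1 + 38·0.15 + 21·0.26 + 7·0.23 + 4·0.26
 = 4.9 + 5.7 + 5.46 + 1.61 + 1.04
 = 18.71

18.71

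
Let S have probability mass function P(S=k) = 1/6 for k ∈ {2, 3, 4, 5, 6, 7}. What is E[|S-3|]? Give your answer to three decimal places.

1.833

E[|S-3|] = Σ |s-3|·P(S=s)
 = 1·1/6 + 0·1/6 + 1·1/6 + 2·1/6 + 3·1/6 + 4·1/6
 = 1/6 + 0 + 1/6 + 1/3 + 1/2 + 2/3
 = 11/6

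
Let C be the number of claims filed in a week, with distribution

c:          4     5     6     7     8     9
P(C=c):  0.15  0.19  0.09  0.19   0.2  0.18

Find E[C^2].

E[C^2] = Σ c^2·P(C=c)
 = 16·0.15 + 25·0.19 + 36·0.09 + 49·0.19 + 64·0.2 + 81·0.18
 = 2.4 + 4.75 + 3.24 + 9.31 + 12.8 + 14.58
 = 47.08

47.08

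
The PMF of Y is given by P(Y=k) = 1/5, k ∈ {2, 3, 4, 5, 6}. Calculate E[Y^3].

88

E[Y^3] = Σ y^3·P(Y=y)
 = 8·1/5 + 27·1/5 + 64·1/5 + 125·1/5 + 216·1/5
 = 8/5 + 27/5 + 64/5 + 25 + 216/5
 = 88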